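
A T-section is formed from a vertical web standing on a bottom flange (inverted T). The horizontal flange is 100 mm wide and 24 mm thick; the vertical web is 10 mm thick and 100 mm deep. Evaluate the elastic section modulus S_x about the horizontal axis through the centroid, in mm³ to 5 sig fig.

Treat the section as a set of non-overlapping primitives; coordinates are from the bounding-box lower-left.
Flange: 100 × 24, A = 2 400 mm², y = 12 mm, Ī = 115 200 mm⁴.
Web: 10 × 100, A = 1 000 mm², y = 74 mm, Ī = 833333.3 mm⁴.
Centroid: ȳ = ΣA·y / ΣA = 30.23529 mm.
Transfer each piece to the horizontal axis through the centroid using Ī + A·d² with d = y − 30.23529:
  flange: d = -18.23529 mm → contributes +913262.3 mm⁴
  web: d = 43.76471 mm → contributes +2 748 683 mm⁴
Total I = 3 661 945 mm⁴.
Extreme fibre distance c = 93.76471 mm; S = I/c = 39054.62 mm³.

S_x ≈ 3.9055 × 10⁴ mm³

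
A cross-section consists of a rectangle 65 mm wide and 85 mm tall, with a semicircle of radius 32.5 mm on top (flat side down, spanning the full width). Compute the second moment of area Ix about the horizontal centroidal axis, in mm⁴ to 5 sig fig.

Ix ≈ 7.4925 × 10⁶ mm⁴

Break the section into simple shapes (no overlaps), measuring from the bottom-left corner of the bounding box.
Rectangular body: 65 × 85, A = 5 525 mm², y = 42.5 mm, Ī = 3 326 510 mm⁴.
Semicircular cap: semicircle r = 32.5, A = 1659.154 mm², y = 98.79343 mm, Ī = 122451.9 mm⁴.
Centroid: ȳ = ΣA·y / ΣA = 55.50076 mm.
Transfer each piece to the horizontal centroidal axis using Ī + A·d² with d = y − 55.50076:
  rectangular body: d = -13.00076 mm → contributes +4 260 344 mm⁴
  semicircular cap: d = 43.29267 mm → contributes +3 232 129 mm⁴
Total I = 7 492 474 mm⁴.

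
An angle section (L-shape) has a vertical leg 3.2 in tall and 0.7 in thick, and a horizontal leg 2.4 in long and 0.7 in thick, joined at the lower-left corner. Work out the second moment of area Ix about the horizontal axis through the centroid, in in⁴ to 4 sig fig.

Ix ≈ 3.174 in⁴

Decompose the section into non-overlapping parts with the origin at the bottom-left of its bounding rectangle.
Vertical leg: 0.7 × 3.2, A = 2.24 in², y = 1.6 in, Ī = 1.91147 in⁴.
Horizontal leg (remainder): 1.7 × 0.7, A = 1.19 in², y = 0.35 in, Ī = 0.0485917 in⁴.
Centroid: ȳ = ΣA·y / ΣA = 1.16633 in.
Transfer each piece to the horizontal axis through the centroid using Ī + A·d² with d = y − 1.16633:
  vertical leg: d = 0.433673 in → contributes +2.33275 in⁴
  horizontal leg (remainder): d = -0.816327 in → contributes +0.841595 in⁴
Total I = 3.17434 in⁴.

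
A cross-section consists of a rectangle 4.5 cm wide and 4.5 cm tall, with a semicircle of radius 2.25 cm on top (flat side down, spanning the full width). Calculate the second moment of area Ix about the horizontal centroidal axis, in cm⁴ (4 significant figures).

Ix ≈ 95.63 cm⁴

Treat the section as a set of non-overlapping primitives; coordinates are from the bounding-box lower-left.
Rectangular body: 4.5 × 4.5, A = 20.25 cm², y = 2.25 cm, Ī = 34.1719 cm⁴.
Semicircular cap: semicircle r = 2.25, A = 7.95216 cm², y = 5.45493 cm, Ī = 2.81295 cm⁴.
Centroid: ȳ = ΣA·y / ΣA = 3.15369 cm.
Transfer each piece to the horizontal centroidal axis using Ī + A·d² with d = y − 3.15369:
  rectangular body: d = -0.903693 cm → contributes +50.7093 cm⁴
  semicircular cap: d = 2.30124 cm → contributes +44.9251 cm⁴
Total I = 95.6344 cm⁴.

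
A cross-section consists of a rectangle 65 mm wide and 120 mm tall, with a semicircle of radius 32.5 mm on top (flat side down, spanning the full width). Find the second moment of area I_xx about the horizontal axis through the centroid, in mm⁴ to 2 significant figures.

I_xx ≈ 1.7 × 10⁷ mm⁴

Split into non-overlapping primitives; take the origin at the lower-left of the bounding box.
Rectangular body: 65 × 120, A = 7 800 mm², y = 60 mm, Ī = 9 360 000 mm⁴.
Semicircular cap: semicircle r = 32.5, A = 1 659 mm², y = 133.8 mm, Ī = 122 452 mm⁴.
Centroid: ȳ = ΣA·y / ΣA = 72.94 mm.
Transfer each piece to the horizontal axis through the centroid using Ī + A·d² with d = y − 72.94:
  rectangular body: d = -12.94 mm → contributes +10 666 768 mm⁴
  semicircular cap: d = 60.85 mm → contributes +6 265 821 mm⁴
Total I = 16 932 590 mm⁴.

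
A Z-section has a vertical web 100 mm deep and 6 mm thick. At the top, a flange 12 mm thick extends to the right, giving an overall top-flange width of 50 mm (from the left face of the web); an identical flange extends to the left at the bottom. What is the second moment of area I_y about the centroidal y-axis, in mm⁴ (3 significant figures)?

Decompose the section into non-overlapping parts with the origin at the bottom-left of its bounding rectangle.
Web: 6 × 100, A = 600 mm², x = 47 mm, Ī = 1 800 mm⁴.
Top flange (beyond web): 44 × 12, A = 528 mm², x = 72 mm, Ī = 85 184 mm⁴.
Bottom flange (beyond web): 44 × 12, A = 528 mm², x = 22 mm, Ī = 85 184 mm⁴.
Centroid: x̄ = ΣA·x / ΣA = 47 mm.
Transfer each piece to the centroidal y-axis using Ī + A·d² with d = x − 47:
  web: d = 0 mm → contributes +1 800 mm⁴
  top flange (beyond web): d = 25 mm → contributes +415 184 mm⁴
  bottom flange (beyond web): d = -25 mm → contributes +415 184 mm⁴
Total I = 832 168 mm⁴.

I_y ≈ 8.32 × 10⁵ mm⁴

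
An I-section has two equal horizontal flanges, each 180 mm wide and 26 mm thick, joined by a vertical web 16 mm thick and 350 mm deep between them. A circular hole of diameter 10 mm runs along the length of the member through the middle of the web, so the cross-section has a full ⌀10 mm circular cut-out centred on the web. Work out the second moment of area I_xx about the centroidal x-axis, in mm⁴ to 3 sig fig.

Treat the section as a set of non-overlapping primitives; coordinates are from the bounding-box lower-left.
Bottom flange: 180 × 26, A = 4 680 mm², y = 13 mm, Ī = 263 640 mm⁴.
Web: 16 × 350, A = 5 600 mm², y = 201 mm, Ī = 57 166 667 mm⁴.
Top flange: 180 × 26, A = 4 680 mm², y = 389 mm, Ī = 263 640 mm⁴.
Hole (subtracted): ⌀10, A = 78.54 mm², y = 201 mm, Ī = 490.87 mm⁴.
By symmetry the centroid is at mid-height, ȳ = 201 mm.
Transfer each piece to the centroidal x-axis using Ī + A·d² with d = y − 201:
  bottom flange: d = -188 mm → contributes +165 673 560 mm⁴
  web: d = 0 mm → contributes +57 166 667 mm⁴
  top flange: d = 188 mm → contributes +165 673 560 mm⁴
  hole: d = 0 mm → contributes −490.87 mm⁴
Total I = 388 513 296 mm⁴.

I_xx ≈ 3.89 × 10⁸ mm⁴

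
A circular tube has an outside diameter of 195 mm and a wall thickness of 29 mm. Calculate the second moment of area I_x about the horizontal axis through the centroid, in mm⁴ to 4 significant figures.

I_x ≈ 5.368 × 10⁷ mm⁴

Treat the section as a set of non-overlapping primitives; coordinates are from the bounding-box lower-left.
Outer circle: ⌀195, A = 29864.8 mm², y = 97.5 mm, Ī = 70 975 481 mm⁴.
Bore (subtracted): ⌀137, A = 14741.1 mm², y = 97.5 mm, Ī = 17 292 276 mm⁴.
By symmetry the centroid is at mid-height, ȳ = 97.5 mm.
All pieces are centred on the horizontal axis through the centroid, so I = ΣĪ (holes subtracted) = 53 683 205 mm⁴.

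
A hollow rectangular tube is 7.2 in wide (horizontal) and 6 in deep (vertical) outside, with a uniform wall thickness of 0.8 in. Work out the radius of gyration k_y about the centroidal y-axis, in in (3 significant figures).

k_y ≈ 2.57 in

Treat the section as a set of non-overlapping primitives; coordinates are from the bounding-box lower-left.
Outer rectangle: 7.2 × 6, A = 43.2 in², x = 3.6 in, Ī = 186.62 in⁴.
Inner void (subtracted): 5.6 × 4.4, A = 24.64 in², x = 3.6 in, Ī = 64.393 in⁴.
By symmetry the centroid is at mid-width, x̄ = 3.6 in.
All pieces are centred on the centroidal y-axis, so I = ΣĪ (holes subtracted) = 122.23 in⁴.
Radius of gyration: k = √(I/A) = √(122.23 / 18.56) = 2.5663 in.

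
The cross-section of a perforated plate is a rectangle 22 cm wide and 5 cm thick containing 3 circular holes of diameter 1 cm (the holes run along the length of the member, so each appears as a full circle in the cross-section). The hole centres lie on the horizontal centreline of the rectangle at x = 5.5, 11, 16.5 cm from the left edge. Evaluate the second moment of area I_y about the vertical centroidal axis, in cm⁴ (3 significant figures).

Split into non-overlapping primitives; take the origin at the lower-left of the bounding box.
Plate: 22 × 5, A = 110 cm², x = 11 cm, Ī = 4436.7 cm⁴.
Hole 1 (subtracted): ⌀1, A = 0.7854 cm², x = 5.5 cm, Ī = 0.049087 cm⁴.
Hole 2 (subtracted): ⌀1, A = 0.7854 cm², x = 11 cm, Ī = 0.049087 cm⁴.
Hole 3 (subtracted): ⌀1, A = 0.7854 cm², x = 16.5 cm, Ī = 0.049087 cm⁴.
By symmetry the centroid is at mid-width, x̄ = 11 cm.
Transfer each piece to the vertical centroidal axis using Ī + A·d² with d = x − 11:
  plate: d = 0 cm → contributes +4436.7 cm⁴
  hole 1: d = -5.5 cm → contributes −23.807 cm⁴
  hole 2: d = 0 cm → contributes −0.049087 cm⁴
  hole 3: d = 5.5 cm → contributes −23.807 cm⁴
Total I = 4 389 cm⁴.

I_y ≈ 4390 cm⁴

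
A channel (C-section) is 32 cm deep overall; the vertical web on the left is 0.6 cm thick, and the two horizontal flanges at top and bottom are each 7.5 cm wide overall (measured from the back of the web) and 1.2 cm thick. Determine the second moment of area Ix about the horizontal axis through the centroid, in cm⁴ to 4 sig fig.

Decompose the section into non-overlapping parts with the origin at the bottom-left of its bounding rectangle.
Web: 0.6 × 32, A = 19.2 cm², y = 16 cm, Ī = 1638.4 cm⁴.
Top flange (beyond web): 6.9 × 1.2, A = 8.28 cm², y = 31.4 cm, Ī = 0.9936 cm⁴.
Bottom flange (beyond web): 6.9 × 1.2, A = 8.28 cm², y = 0.6 cm, Ī = 0.9936 cm⁴.
By symmetry the centroid is at mid-height, ȳ = 16 cm.
Transfer each piece to the horizontal axis through the centroid using Ī + A·d² with d = y − 16:
  web: d = 0 cm → contributes +1638.4 cm⁴
  top flange (beyond web): d = 15.4 cm → contributes +1964.68 cm⁴
  bottom flange (beyond web): d = -15.4 cm → contributes +1964.68 cm⁴
Total I = 5567.76 cm⁴.

Ix ≈ 5568 cm⁴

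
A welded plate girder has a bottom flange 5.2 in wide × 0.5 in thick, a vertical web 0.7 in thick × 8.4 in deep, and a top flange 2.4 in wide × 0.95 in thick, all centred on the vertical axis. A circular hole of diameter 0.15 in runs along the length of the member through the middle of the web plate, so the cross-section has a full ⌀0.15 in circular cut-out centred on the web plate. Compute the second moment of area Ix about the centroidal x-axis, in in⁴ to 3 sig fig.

Ix ≈ 136 in⁴

Treat the section as a set of non-overlapping primitives; coordinates are from the bounding-box lower-left.
Bottom plate: 5.2 × 0.5, A = 2.6 in², y = 0.25 in, Ī = 0.054167 in⁴.
Web plate: 0.7 × 8.4, A = 5.88 in², y = 4.7 in, Ī = 34.574 in⁴.
Top plate: 2.4 × 0.95, A = 2.28 in², y = 9.375 in, Ī = 0.17148 in⁴.
Hole (subtracted): ⌀0.15, A = 0.017671 in², y = 4.7 in, Ī = 0.00002485 in⁴.
Centroid: ȳ = ΣA·y / ΣA = 4.6152 in.
Transfer each piece to the centroidal x-axis using Ī + A·d² with d = y − 4.6152:
  bottom plate: d = -4.3652 in → contributes +49.597 in⁴
  web plate: d = 0.084805 in → contributes +34.617 in⁴
  top plate: d = 4.7598 in → contributes +51.827 in⁴
  hole: d = 0.084805 in → contributes −0.00015194 in⁴
Total I = 136.04 in⁴.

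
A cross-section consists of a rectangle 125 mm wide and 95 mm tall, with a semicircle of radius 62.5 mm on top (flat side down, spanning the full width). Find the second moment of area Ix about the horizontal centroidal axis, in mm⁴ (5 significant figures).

Break the section into simple shapes (no overlaps), measuring from the bottom-left corner of the bounding box.
Rectangular body: 125 × 95, A = 11 875 mm², y = 47.5 mm, Ī = 8 930 990 mm⁴.
Semicircular cap: semicircle r = 62.5, A = 6135.923 mm², y = 121.5258 mm, Ī = 1 674 758 mm⁴.
Centroid: ȳ = ΣA·y / ΣA = 72.71896 mm.
Transfer each piece to the horizontal centroidal axis using Ī + A·d² with d = y − 72.71896:
  rectangular body: d = -25.21896 mm → contributes +16 483 442 mm⁴
  semicircular cap: d = 48.80686 mm → contributes +16 291 201 mm⁴
Total I = 32 774 643 mm⁴.

Ix ≈ 3.2775 × 10⁷ mm⁴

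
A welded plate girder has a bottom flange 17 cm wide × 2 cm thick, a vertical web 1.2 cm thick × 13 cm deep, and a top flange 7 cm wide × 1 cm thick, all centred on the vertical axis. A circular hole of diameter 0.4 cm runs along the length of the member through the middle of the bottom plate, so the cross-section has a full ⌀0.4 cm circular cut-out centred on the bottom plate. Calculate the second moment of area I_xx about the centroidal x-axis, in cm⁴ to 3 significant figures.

I_xx ≈ 1740 cm⁴

Treat the section as a set of non-overlapping primitives; coordinates are from the bounding-box lower-left.
Bottom plate: 17 × 2, A = 34 cm², y = 1 cm, Ī = 11.333 cm⁴.
Web plate: 1.2 × 13, A = 15.6 cm², y = 8.5 cm, Ī = 219.7 cm⁴.
Top plate: 7 × 1, A = 7 cm², y = 15.5 cm, Ī = 0.58333 cm⁴.
Hole (subtracted): ⌀0.4, A = 0.12566 cm², y = 1 cm, Ī = 0.0012566 cm⁴.
Centroid: ȳ = ΣA·y / ΣA = 4.869 cm.
Transfer each piece to the centroidal x-axis using Ī + A·d² with d = y − 4.869:
  bottom plate: d = -3.869 cm → contributes +520.29 cm⁴
  web plate: d = 3.631 cm → contributes +425.37 cm⁴
  top plate: d = 10.631 cm → contributes +791.71 cm⁴
  hole: d = -3.869 cm → contributes −1.8824 cm⁴
Total I = 1735.5 cm⁴.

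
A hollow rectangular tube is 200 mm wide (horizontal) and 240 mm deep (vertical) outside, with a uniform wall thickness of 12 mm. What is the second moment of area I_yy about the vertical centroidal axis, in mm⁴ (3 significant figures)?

I_yy ≈ 6.19 × 10⁷ mm⁴

Break the section into simple shapes (no overlaps), measuring from the bottom-left corner of the bounding box.
Outer rectangle: 200 × 240, A = 48 000 mm², x = 100 mm, Ī = 160 000 000 mm⁴.
Inner void (subtracted): 176 × 216, A = 38 016 mm², x = 100 mm, Ī = 98 131 968 mm⁴.
By symmetry the centroid is at mid-width, x̄ = 100 mm.
All pieces are centred on the vertical centroidal axis, so I = ΣĪ (holes subtracted) = 61 868 032 mm⁴.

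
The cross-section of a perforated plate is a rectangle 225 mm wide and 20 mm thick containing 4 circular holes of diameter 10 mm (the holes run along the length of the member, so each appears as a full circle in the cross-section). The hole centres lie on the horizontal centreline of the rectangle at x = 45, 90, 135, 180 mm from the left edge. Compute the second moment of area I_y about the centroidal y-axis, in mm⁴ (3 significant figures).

I_y ≈ 1.82 × 10⁷ mm⁴

Split into non-overlapping primitives; take the origin at the lower-left of the bounding box.
Plate: 225 × 20, A = 4 500 mm², x = 112.5 mm, Ī = 18 984 375 mm⁴.
Hole 1 (subtracted): ⌀10, A = 78.54 mm², x = 45 mm, Ī = 490.87 mm⁴.
Hole 2 (subtracted): ⌀10, A = 78.54 mm², x = 90 mm, Ī = 490.87 mm⁴.
Hole 3 (subtracted): ⌀10, A = 78.54 mm², x = 135 mm, Ī = 490.87 mm⁴.
Hole 4 (subtracted): ⌀10, A = 78.54 mm², x = 180 mm, Ī = 490.87 mm⁴.
By symmetry the centroid is at mid-width, x̄ = 112.5 mm.
Transfer each piece to the centroidal y-axis using Ī + A·d² with d = x − 112.5:
  plate: d = 0 mm → contributes +18 984 375 mm⁴
  hole 1: d = -67.5 mm → contributes −358 338 mm⁴
  hole 2: d = -22.5 mm → contributes −40 252 mm⁴
  hole 3: d = 22.5 mm → contributes −40 252 mm⁴
  hole 4: d = 67.5 mm → contributes −358 338 mm⁴
Total I = 18 187 196 mm⁴.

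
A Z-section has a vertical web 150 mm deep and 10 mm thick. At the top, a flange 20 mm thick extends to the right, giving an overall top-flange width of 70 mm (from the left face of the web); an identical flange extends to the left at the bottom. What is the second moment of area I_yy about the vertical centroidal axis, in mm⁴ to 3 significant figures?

I_yy ≈ 3.67 × 10⁶ mm⁴

Break the section into simple shapes (no overlaps), measuring from the bottom-left corner of the bounding box.
Web: 10 × 150, A = 1 500 mm², x = 65 mm, Ī = 12 500 mm⁴.
Top flange (beyond web): 60 × 20, A = 1 200 mm², x = 100 mm, Ī = 360 000 mm⁴.
Bottom flange (beyond web): 60 × 20, A = 1 200 mm², x = 30 mm, Ī = 360 000 mm⁴.
Centroid: x̄ = ΣA·x / ΣA = 65 mm.
Transfer each piece to the vertical centroidal axis using Ī + A·d² with d = x − 65:
  web: d = 0 mm → contributes +12 500 mm⁴
  top flange (beyond web): d = 35 mm → contributes +1 830 000 mm⁴
  bottom flange (beyond web): d = -35 mm → contributes +1 830 000 mm⁴
Total I = 3 672 500 mm⁴.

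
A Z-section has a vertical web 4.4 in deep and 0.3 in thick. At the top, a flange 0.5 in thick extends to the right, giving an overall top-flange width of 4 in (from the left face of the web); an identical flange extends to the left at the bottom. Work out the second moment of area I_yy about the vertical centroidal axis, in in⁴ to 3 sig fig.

Decompose the section into non-overlapping parts with the origin at the bottom-left of its bounding rectangle.
Web: 0.3 × 4.4, A = 1.32 in², x = 3.85 in, Ī = 0.0099 in⁴.
Top flange (beyond web): 3.7 × 0.5, A = 1.85 in², x = 5.85 in, Ī = 2.1105 in⁴.
Bottom flange (beyond web): 3.7 × 0.5, A = 1.85 in², x = 1.85 in, Ī = 2.1105 in⁴.
Centroid: x̄ = ΣA·x / ΣA = 3.85 in.
Transfer each piece to the vertical centroidal axis using Ī + A·d² with d = x − 3.85:
  web: d = 0 in → contributes +0.0099 in⁴
  top flange (beyond web): d = 2 in → contributes +9.5105 in⁴
  bottom flange (beyond web): d = -2 in → contributes +9.5105 in⁴
Total I = 19.031 in⁴.

I_yy ≈ 19.0 in⁴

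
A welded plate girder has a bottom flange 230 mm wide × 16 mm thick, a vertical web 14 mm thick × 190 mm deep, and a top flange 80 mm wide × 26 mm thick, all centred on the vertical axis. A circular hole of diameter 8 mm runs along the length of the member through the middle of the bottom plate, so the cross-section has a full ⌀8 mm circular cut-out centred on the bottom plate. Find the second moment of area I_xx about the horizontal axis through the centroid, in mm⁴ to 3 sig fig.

I_xx ≈ 6.83 × 10⁷ mm⁴

Split into non-overlapping primitives; take the origin at the lower-left of the bounding box.
Bottom plate: 230 × 16, A = 3 680 mm², y = 8 mm, Ī = 78 507 mm⁴.
Web plate: 14 × 190, A = 2 660 mm², y = 111 mm, Ī = 8 002 167 mm⁴.
Top plate: 80 × 26, A = 2 080 mm², y = 219 mm, Ī = 117 173 mm⁴.
Hole (subtracted): ⌀8, A = 50.265 mm², y = 8 mm, Ī = 201.06 mm⁴.
Centroid: ȳ = ΣA·y / ΣA = 93.171 mm.
Transfer each piece to the horizontal axis through the centroid using Ī + A·d² with d = y − 93.171:
  bottom plate: d = -85.171 mm → contributes +26 773 692 mm⁴
  web plate: d = 17.829 mm → contributes +8 847 694 mm⁴
  top plate: d = 125.83 mm → contributes +33 049 599 mm⁴
  hole: d = -85.171 mm → contributes −364 833 mm⁴
Total I = 68 306 152 mm⁴.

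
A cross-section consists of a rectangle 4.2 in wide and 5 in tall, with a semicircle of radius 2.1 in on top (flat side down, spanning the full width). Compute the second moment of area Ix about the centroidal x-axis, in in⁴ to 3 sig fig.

Break the section into simple shapes (no overlaps), measuring from the bottom-left corner of the bounding box.
Rectangular body: 4.2 × 5, A = 21 in², y = 2.5 in, Ī = 43.75 in⁴.
Semicircular cap: semicircle r = 2.1, A = 6.9272 in², y = 5.8913 in, Ī = 2.1346 in⁴.
Centroid: ȳ = ΣA·y / ΣA = 3.3412 in.
Transfer each piece to the centroidal x-axis using Ī + A·d² with d = y − 3.3412:
  rectangular body: d = -0.84119 in → contributes +58.61 in⁴
  semicircular cap: d = 2.5501 in → contributes +47.182 in⁴
Total I = 105.79 in⁴.

Ix ≈ 106 in⁴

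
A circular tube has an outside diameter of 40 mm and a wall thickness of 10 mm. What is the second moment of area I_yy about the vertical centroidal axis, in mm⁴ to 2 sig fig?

Split into non-overlapping primitives; take the origin at the lower-left of the bounding box.
Outer circle: ⌀40, A = 1 257 mm², x = 20 mm, Ī = 125 664 mm⁴.
Bore (subtracted): ⌀20, A = 314.2 mm², x = 20 mm, Ī = 7 854 mm⁴.
By symmetry the centroid is at mid-width, x̄ = 20 mm.
All pieces are centred on the vertical centroidal axis, so I = ΣĪ (holes subtracted) = 117 810 mm⁴.

I_yy ≈ 1.2 × 10⁵ mm⁴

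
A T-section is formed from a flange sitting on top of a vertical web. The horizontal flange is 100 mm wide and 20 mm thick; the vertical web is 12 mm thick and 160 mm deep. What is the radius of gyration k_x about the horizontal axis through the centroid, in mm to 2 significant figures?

Treat the section as a set of non-overlapping primitives; coordinates are from the bounding-box lower-left.
Flange: 100 × 20, A = 2 000 mm², y = 170 mm, Ī = 66 667 mm⁴.
Web: 12 × 160, A = 1 920 mm², y = 80 mm, Ī = 4 096 000 mm⁴.
Centroid: ȳ = ΣA·y / ΣA = 125.9 mm.
Transfer each piece to the horizontal axis through the centroid using Ī + A·d² with d = y − 125.9:
  flange: d = 44.08 mm → contributes +3 953 047 mm⁴
  web: d = -45.92 mm → contributes +8 144 313 mm⁴
Total I = 12 097 361 mm⁴.
Radius of gyration: k = √(I/A) = √(12 097 361 / 3 920) = 55.55 mm.

k_x ≈ 56 mm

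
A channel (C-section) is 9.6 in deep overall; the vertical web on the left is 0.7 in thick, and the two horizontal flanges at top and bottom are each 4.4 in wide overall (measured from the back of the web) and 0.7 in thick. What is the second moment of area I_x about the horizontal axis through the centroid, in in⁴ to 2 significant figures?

I_x ≈ 150 in⁴

Treat the section as a set of non-overlapping primitives; coordinates are from the bounding-box lower-left.
Web: 0.7 × 9.6, A = 6.72 in², y = 4.8 in, Ī = 51.61 in⁴.
Top flange (beyond web): 3.7 × 0.7, A = 2.59 in², y = 9.25 in, Ī = 0.1058 in⁴.
Bottom flange (beyond web): 3.7 × 0.7, A = 2.59 in², y = 0.35 in, Ī = 0.1058 in⁴.
By symmetry the centroid is at mid-height, ȳ = 4.8 in.
Transfer each piece to the horizontal axis through the centroid using Ī + A·d² with d = y − 4.8:
  web: d = 0 in → contributes +51.61 in⁴
  top flange (beyond web): d = 4.45 in → contributes +51.39 in⁴
  bottom flange (beyond web): d = -4.45 in → contributes +51.39 in⁴
Total I = 154.4 in⁴.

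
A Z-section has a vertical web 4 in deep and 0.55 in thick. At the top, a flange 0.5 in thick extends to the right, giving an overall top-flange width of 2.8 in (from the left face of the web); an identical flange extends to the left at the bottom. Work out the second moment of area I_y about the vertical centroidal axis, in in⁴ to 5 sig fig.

I_y ≈ 5.4147 in⁴

Split into non-overlapping primitives; take the origin at the lower-left of the bounding box.
Web: 0.55 × 4, A = 2.2 in², x = 2.525 in, Ī = 0.05545833 in⁴.
Top flange (beyond web): 2.25 × 0.5, A = 1.125 in², x = 3.925 in, Ī = 0.4746094 in⁴.
Bottom flange (beyond web): 2.25 × 0.5, A = 1.125 in², x = 1.125 in, Ī = 0.4746094 in⁴.
Centroid: x̄ = ΣA·x / ΣA = 2.525 in.
Transfer each piece to the vertical centroidal axis using Ī + A·d² with d = x − 2.525:
  web: d = 0 in → contributes +0.05545833 in⁴
  top flange (beyond web): d = 1.4 in → contributes +2.679609 in⁴
  bottom flange (beyond web): d = -1.4 in → contributes +2.679609 in⁴
Total I = 5.414677 in⁴.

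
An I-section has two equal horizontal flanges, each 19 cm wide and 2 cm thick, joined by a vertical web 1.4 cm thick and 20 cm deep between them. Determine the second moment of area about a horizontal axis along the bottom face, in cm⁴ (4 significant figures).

I_base ≈ 2.513 × 10⁴ cm⁴

Decompose the section into non-overlapping parts with the origin at the bottom-left of its bounding rectangle.
Bottom flange: 19 × 2, A = 38 cm², y = 1 cm, Ī = 12.6667 cm⁴.
Web: 1.4 × 20, A = 28 cm², y = 12 cm, Ī = 933.333 cm⁴.
Top flange: 19 × 2, A = 38 cm², y = 23 cm, Ī = 12.6667 cm⁴.
Transfer each piece to the base of the section using Ī + A·d² with d = y − 0:
  bottom flange: d = 1 cm → contributes +50.6667 cm⁴
  web: d = 12 cm → contributes +4965.33 cm⁴
  top flange: d = 23 cm → contributes +20114.7 cm⁴
Total I = 25130.7 cm⁴.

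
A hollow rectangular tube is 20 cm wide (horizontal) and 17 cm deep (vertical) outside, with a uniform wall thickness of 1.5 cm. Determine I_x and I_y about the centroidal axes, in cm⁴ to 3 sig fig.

Break the section into simple shapes (no overlaps), measuring from the bottom-left corner of the bounding box.
Outer rectangle: 20 × 17, A = 340 cm², y = 8.5 cm, Ī = 8188.3 cm⁴.
Inner void (subtracted): 17 × 14, A = 238 cm², y = 8.5 cm, Ī = 3887.3 cm⁴.
By symmetry the centroid is at mid-height, ȳ = 8.5 cm.
All pieces are centred on the centroidal x-axis, so I = ΣĪ (holes subtracted) = 4 301 cm⁴.
Repeating about the centroidal y-axis gives I_y = 5601.5 cm⁴.

I_x ≈ 4300 cm⁴, I_y ≈ 5600 cm⁴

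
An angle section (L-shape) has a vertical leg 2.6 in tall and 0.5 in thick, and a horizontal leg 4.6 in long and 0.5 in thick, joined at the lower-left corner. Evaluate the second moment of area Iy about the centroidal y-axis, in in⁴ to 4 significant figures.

Iy ≈ 7.107 in⁴

Treat the section as a set of non-overlapping primitives; coordinates are from the bounding-box lower-left.
Vertical leg: 0.5 × 2.6, A = 1.3 in², x = 0.25 in, Ī = 0.0270833 in⁴.
Horizontal leg (remainder): 4.1 × 0.5, A = 2.05 in², x = 2.55 in, Ī = 2.87171 in⁴.
Centroid: x̄ = ΣA·x / ΣA = 1.65746 in.
Transfer each piece to the centroidal y-axis using Ī + A·d² with d = x − 1.65746:
  vertical leg: d = -1.40746 in → contributes +2.60232 in⁴
  horizontal leg (remainder): d = 0.892537 in → contributes +4.50479 in⁴
Total I = 7.10711 in⁴.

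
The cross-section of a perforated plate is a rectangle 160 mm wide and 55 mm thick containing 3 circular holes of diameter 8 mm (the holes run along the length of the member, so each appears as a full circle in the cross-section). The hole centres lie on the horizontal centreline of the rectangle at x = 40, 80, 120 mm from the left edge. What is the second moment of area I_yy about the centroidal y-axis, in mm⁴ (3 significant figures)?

Break the section into simple shapes (no overlaps), measuring from the bottom-left corner of the bounding box.
Plate: 160 × 55, A = 8 800 mm², x = 80 mm, Ī = 18 773 333 mm⁴.
Hole 1 (subtracted): ⌀8, A = 50.265 mm², x = 40 mm, Ī = 201.06 mm⁴.
Hole 2 (subtracted): ⌀8, A = 50.265 mm², x = 80 mm, Ī = 201.06 mm⁴.
Hole 3 (subtracted): ⌀8, A = 50.265 mm², x = 120 mm, Ī = 201.06 mm⁴.
By symmetry the centroid is at mid-width, x̄ = 80 mm.
Transfer each piece to the centroidal y-axis using Ī + A·d² with d = x − 80:
  plate: d = 0 mm → contributes +18 773 333 mm⁴
  hole 1: d = -40 mm → contributes −80 626 mm⁴
  hole 2: d = 0 mm → contributes −201.06 mm⁴
  hole 3: d = 40 mm → contributes −80 626 mm⁴
Total I = 18 611 881 mm⁴.

I_yy ≈ 1.86 × 10⁷ mm⁴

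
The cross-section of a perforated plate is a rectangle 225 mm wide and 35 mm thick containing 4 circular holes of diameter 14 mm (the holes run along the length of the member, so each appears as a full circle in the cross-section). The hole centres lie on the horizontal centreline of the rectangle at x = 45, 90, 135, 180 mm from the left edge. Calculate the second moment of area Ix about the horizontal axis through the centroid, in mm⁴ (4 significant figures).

Split into non-overlapping primitives; take the origin at the lower-left of the bounding box.
Plate: 225 × 35, A = 7 875 mm², y = 17.5 mm, Ī = 803 906 mm⁴.
Hole 1 (subtracted): ⌀14, A = 153.938 mm², y = 17.5 mm, Ī = 1885.74 mm⁴.
Hole 2 (subtracted): ⌀14, A = 153.938 mm², y = 17.5 mm, Ī = 1885.74 mm⁴.
Hole 3 (subtracted): ⌀14, A = 153.938 mm², y = 17.5 mm, Ī = 1885.74 mm⁴.
Hole 4 (subtracted): ⌀14, A = 153.938 mm², y = 17.5 mm, Ī = 1885.74 mm⁴.
By symmetry the centroid is at mid-height, ȳ = 17.5 mm.
All pieces are centred on the horizontal axis through the centroid, so I = ΣĪ (holes subtracted) = 796 363 mm⁴.

Ix ≈ 7.964 × 10⁵ mm⁴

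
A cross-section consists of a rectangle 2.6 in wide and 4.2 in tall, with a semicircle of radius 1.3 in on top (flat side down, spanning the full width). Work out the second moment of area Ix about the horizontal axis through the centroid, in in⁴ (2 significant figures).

Treat the section as a set of non-overlapping primitives; coordinates are from the bounding-box lower-left.
Rectangular body: 2.6 × 4.2, A = 10.92 in², y = 2.1 in, Ī = 16.05 in⁴.
Semicircular cap: semicircle r = 1.3, A = 2.655 in², y = 4.752 in, Ī = 0.3135 in⁴.
Centroid: ȳ = ΣA·y / ΣA = 2.619 in.
Transfer each piece to the horizontal axis through the centroid using Ī + A·d² with d = y − 2.619:
  rectangular body: d = -0.5186 in → contributes +18.99 in⁴
  semicircular cap: d = 2.133 in → contributes +12.39 in⁴
Total I = 31.38 in⁴.

Ix ≈ 31 in⁴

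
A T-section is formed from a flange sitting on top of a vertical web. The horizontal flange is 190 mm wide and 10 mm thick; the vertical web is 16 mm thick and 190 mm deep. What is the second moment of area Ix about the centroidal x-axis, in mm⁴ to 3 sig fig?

Ix ≈ 2.09 × 10⁷ mm⁴

Break the section into simple shapes (no overlaps), measuring from the bottom-left corner of the bounding box.
Flange: 190 × 10, A = 1 900 mm², y = 195 mm, Ī = 15 833 mm⁴.
Web: 16 × 190, A = 3 040 mm², y = 95 mm, Ī = 9 145 333 mm⁴.
Centroid: ȳ = ΣA·y / ΣA = 133.46 mm.
Transfer each piece to the centroidal x-axis using Ī + A·d² with d = y − 133.46:
  flange: d = 61.538 mm → contributes +7 211 100 mm⁴
  web: d = -38.462 mm → contributes +13 642 375 mm⁴
Total I = 20 853 474 mm⁴.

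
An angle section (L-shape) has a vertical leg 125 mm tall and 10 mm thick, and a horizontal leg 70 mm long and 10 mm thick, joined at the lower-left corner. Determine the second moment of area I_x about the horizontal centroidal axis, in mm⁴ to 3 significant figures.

I_x ≈ 2.97 × 10⁶ mm⁴

Break the section into simple shapes (no overlaps), measuring from the bottom-left corner of the bounding box.
Vertical leg: 10 × 125, A = 1 250 mm², y = 62.5 mm, Ī = 1 627 604 mm⁴.
Horizontal leg (remainder): 60 × 10, A = 600 mm², y = 5 mm, Ī = 5 000 mm⁴.
Centroid: ȳ = ΣA·y / ΣA = 43.851 mm.
Transfer each piece to the horizontal centroidal axis using Ī + A·d² with d = y − 43.851:
  vertical leg: d = 18.649 mm → contributes +2 062 319 mm⁴
  horizontal leg (remainder): d = -38.851 mm → contributes +910 657 mm⁴
Total I = 2 972 976 mm⁴.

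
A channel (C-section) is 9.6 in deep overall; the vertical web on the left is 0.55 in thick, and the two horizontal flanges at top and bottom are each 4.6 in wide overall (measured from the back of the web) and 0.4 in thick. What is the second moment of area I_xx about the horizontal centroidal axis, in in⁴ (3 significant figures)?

I_xx ≈ 109 in⁴

Decompose the section into non-overlapping parts with the origin at the bottom-left of its bounding rectangle.
Web: 0.55 × 9.6, A = 5.28 in², y = 4.8 in, Ī = 40.55 in⁴.
Top flange (beyond web): 4.05 × 0.4, A = 1.62 in², y = 9.4 in, Ī = 0.0216 in⁴.
Bottom flange (beyond web): 4.05 × 0.4, A = 1.62 in², y = 0.2 in, Ī = 0.0216 in⁴.
By symmetry the centroid is at mid-height, ȳ = 4.8 in.
Transfer each piece to the horizontal centroidal axis using Ī + A·d² with d = y − 4.8:
  web: d = 0 in → contributes +40.55 in⁴
  top flange (beyond web): d = 4.6 in → contributes +34.301 in⁴
  bottom flange (beyond web): d = -4.6 in → contributes +34.301 in⁴
Total I = 109.15 in⁴.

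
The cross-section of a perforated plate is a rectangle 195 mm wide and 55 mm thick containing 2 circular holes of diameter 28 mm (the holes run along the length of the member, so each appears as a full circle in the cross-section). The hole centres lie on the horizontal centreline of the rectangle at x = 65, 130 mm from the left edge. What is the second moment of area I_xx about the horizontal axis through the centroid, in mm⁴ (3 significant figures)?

I_xx ≈ 2.64 × 10⁶ mm⁴

Treat the section as a set of non-overlapping primitives; coordinates are from the bounding-box lower-left.
Plate: 195 × 55, A = 10 725 mm², y = 27.5 mm, Ī = 2 703 594 mm⁴.
Hole 1 (subtracted): ⌀28, A = 615.75 mm², y = 27.5 mm, Ī = 30 172 mm⁴.
Hole 2 (subtracted): ⌀28, A = 615.75 mm², y = 27.5 mm, Ī = 30 172 mm⁴.
By symmetry the centroid is at mid-height, ȳ = 27.5 mm.
All pieces are centred on the horizontal axis through the centroid, so I = ΣĪ (holes subtracted) = 2 643 250 mm⁴.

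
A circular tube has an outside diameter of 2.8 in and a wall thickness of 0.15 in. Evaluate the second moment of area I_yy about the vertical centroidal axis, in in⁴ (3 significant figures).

Treat the section as a set of non-overlapping primitives; coordinates are from the bounding-box lower-left.
Outer circle: ⌀2.8, A = 6.1575 in², x = 1.4 in, Ī = 3.0172 in⁴.
Bore (subtracted): ⌀2.5, A = 4.9087 in², x = 1.4 in, Ī = 1.9175 in⁴.
By symmetry the centroid is at mid-width, x̄ = 1.4 in.
All pieces are centred on the vertical centroidal axis, so I = ΣĪ (holes subtracted) = 1.0997 in⁴.

I_yy ≈ 1.10 in⁴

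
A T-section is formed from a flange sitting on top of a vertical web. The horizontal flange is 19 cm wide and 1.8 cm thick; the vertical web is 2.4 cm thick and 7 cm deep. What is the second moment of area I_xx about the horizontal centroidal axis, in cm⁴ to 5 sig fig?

I_xx ≈ 295.94 cm⁴

Split into non-overlapping primitives; take the origin at the lower-left of the bounding box.
Flange: 19 × 1.8, A = 34.2 cm², y = 7.9 cm, Ī = 9.234 cm⁴.
Web: 2.4 × 7, A = 16.8 cm², y = 3.5 cm, Ī = 68.6 cm⁴.
Centroid: ȳ = ΣA·y / ΣA = 6.450588 cm.
Transfer each piece to the horizontal centroidal axis using Ī + A·d² with d = y − 6.450588:
  flange: d = 1.449412 cm → contributes +81.08117 cm⁴
  web: d = -2.950588 cm → contributes +214.8603 cm⁴
Total I = 295.9415 cm⁴.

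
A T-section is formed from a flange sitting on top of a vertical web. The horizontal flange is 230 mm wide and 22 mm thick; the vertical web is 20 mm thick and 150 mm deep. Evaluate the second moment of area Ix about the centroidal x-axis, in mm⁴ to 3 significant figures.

Ix ≈ 1.98 × 10⁷ mm⁴

Break the section into simple shapes (no overlaps), measuring from the bottom-left corner of the bounding box.
Flange: 230 × 22, A = 5 060 mm², y = 161 mm, Ī = 204 087 mm⁴.
Web: 20 × 150, A = 3 000 mm², y = 75 mm, Ī = 5 625 000 mm⁴.
Centroid: ȳ = ΣA·y / ΣA = 128.99 mm.
Transfer each piece to the centroidal x-axis using Ī + A·d² with d = y − 128.99:
  flange: d = 32.01 mm → contributes +5 388 741 mm⁴
  web: d = -53.99 mm → contributes +14 369 784 mm⁴
Total I = 19 758 526 mm⁴.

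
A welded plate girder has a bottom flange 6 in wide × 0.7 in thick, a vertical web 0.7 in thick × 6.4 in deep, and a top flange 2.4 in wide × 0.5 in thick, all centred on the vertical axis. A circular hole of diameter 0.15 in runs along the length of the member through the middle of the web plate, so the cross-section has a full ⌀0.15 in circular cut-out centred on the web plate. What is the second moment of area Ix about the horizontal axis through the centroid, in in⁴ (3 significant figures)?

Ix ≈ 70.9 in⁴

Split into non-overlapping primitives; take the origin at the lower-left of the bounding box.
Bottom plate: 6 × 0.7, A = 4.2 in², y = 0.35 in, Ī = 0.1715 in⁴.
Web plate: 0.7 × 6.4, A = 4.48 in², y = 3.9 in, Ī = 15.292 in⁴.
Top plate: 2.4 × 0.5, A = 1.2 in², y = 7.35 in, Ī = 0.025 in⁴.
Hole (subtracted): ⌀0.15, A = 0.017671 in², y = 3.9 in, Ī = 0.00002485 in⁴.
Centroid: ȳ = ΣA·y / ΣA = 2.808 in.
Transfer each piece to the horizontal axis through the centroid using Ī + A·d² with d = y − 2.808:
  bottom plate: d = -2.458 in → contributes +25.546 in⁴
  web plate: d = 1.092 in → contributes +20.634 in⁴
  top plate: d = 4.542 in → contributes +24.781 in⁴
  hole: d = 1.092 in → contributes −0.021099 in⁴
Total I = 70.941 in⁴.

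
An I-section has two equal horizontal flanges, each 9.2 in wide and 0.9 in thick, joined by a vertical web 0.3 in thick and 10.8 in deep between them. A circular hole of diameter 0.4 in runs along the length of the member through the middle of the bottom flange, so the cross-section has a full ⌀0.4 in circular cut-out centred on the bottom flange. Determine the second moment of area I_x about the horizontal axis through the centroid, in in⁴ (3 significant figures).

I_x ≈ 595 in⁴

Treat the section as a set of non-overlapping primitives; coordinates are from the bounding-box lower-left.
Bottom flange: 9.2 × 0.9, A = 8.28 in², y = 0.45 in, Ī = 0.5589 in⁴.
Web: 0.3 × 10.8, A = 3.24 in², y = 6.3 in, Ī = 31.493 in⁴.
Top flange: 9.2 × 0.9, A = 8.28 in², y = 12.15 in, Ī = 0.5589 in⁴.
Hole (subtracted): ⌀0.4, A = 0.12566 in², y = 0.45 in, Ī = 0.0012566 in⁴.
Centroid: ȳ = ΣA·y / ΣA = 6.3374 in.
Transfer each piece to the horizontal axis through the centroid using Ī + A·d² with d = y − 6.3374:
  bottom flange: d = -5.8874 in → contributes +287.55 in⁴
  web: d = -0.037365 in → contributes +31.497 in⁴
  top flange: d = 5.8126 in → contributes +280.31 in⁴
  hole: d = -5.8874 in → contributes −4.3569 in⁴
Total I = 595.01 in⁴.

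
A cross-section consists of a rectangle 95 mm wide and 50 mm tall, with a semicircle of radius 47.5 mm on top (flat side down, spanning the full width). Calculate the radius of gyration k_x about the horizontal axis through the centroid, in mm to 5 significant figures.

k_x ≈ 26.187 mm

Treat the section as a set of non-overlapping primitives; coordinates are from the bounding-box lower-left.
Rectangular body: 95 × 50, A = 4 750 mm², y = 25 mm, Ī = 989583.3 mm⁴.
Semicircular cap: semicircle r = 47.5, A = 3544.109 mm², y = 70.15963 mm, Ī = 558735.8 mm⁴.
Centroid: ȳ = ΣA·y / ΣA = 44.29691 mm.
Transfer each piece to the horizontal axis through the centroid using Ī + A·d² with d = y − 44.29691:
  rectangular body: d = -19.29691 mm → contributes +2 758 344 mm⁴
  semicircular cap: d = 25.86272 mm → contributes +2 929 321 mm⁴
Total I = 5 687 664 mm⁴.
Radius of gyration: k = √(I/A) = √(5 687 664 / 8294.109) = 26.18678 mm.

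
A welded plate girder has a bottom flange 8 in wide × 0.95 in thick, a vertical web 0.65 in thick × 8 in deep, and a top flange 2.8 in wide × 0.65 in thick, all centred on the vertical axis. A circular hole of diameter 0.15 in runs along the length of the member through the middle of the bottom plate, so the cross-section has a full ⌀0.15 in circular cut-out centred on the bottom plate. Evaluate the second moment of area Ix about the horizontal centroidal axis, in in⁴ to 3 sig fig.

Treat the section as a set of non-overlapping primitives; coordinates are from the bounding-box lower-left.
Bottom plate: 8 × 0.95, A = 7.6 in², y = 0.475 in, Ī = 0.57158 in⁴.
Web plate: 0.65 × 8, A = 5.2 in², y = 4.95 in, Ī = 27.733 in⁴.
Top plate: 2.8 × 0.65, A = 1.82 in², y = 9.275 in, Ī = 0.064079 in⁴.
Hole (subtracted): ⌀0.15, A = 0.017671 in², y = 0.475 in, Ī = 0.00002485 in⁴.
Centroid: ȳ = ΣA·y / ΣA = 3.1654 in.
Transfer each piece to the horizontal centroidal axis using Ī + A·d² with d = y − 3.1654:
  bottom plate: d = -2.6904 in → contributes +55.582 in⁴
  web plate: d = 1.7846 in → contributes +44.294 in⁴
  top plate: d = 6.1096 in → contributes +68 in⁴
  hole: d = -2.6904 in → contributes −0.12793 in⁴
Total I = 167.75 in⁴.

Ix ≈ 168 in⁴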